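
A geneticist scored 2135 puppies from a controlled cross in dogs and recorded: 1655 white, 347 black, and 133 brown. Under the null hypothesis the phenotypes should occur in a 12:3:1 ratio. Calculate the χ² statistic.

Under the 12:3:1 hypothesis (Σ ratio = 16, N = 2135):
  white: 2135 × 12/16 = 1601.25
  black: 2135 × 3/16 = 400.3125
  brown: 2135 × 1/16 = 133.4375
χ² = Σ (O − E)² / E
  white: (1655 − 1601.25)² / 1601.25 = 1.8043
  black: (347 − 400.3125)² / 400.3125 = 7.1000
  brown: (133 − 133.4375)² / 133.4375 = 0.0014
χ² = 1.8043 + 7.1000 + 0.0014 = 8.9057 ≈ 8.906

8.906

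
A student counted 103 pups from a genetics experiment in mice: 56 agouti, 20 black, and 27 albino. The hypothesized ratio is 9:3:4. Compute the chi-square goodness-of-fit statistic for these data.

The 9:3:4 ratio has 16 parts, so with N = 103 the expected counts are:
  agouti: 103 × 9/16 = 57.9375
  black: 103 × 3/16 = 19.3125
  albino: 103 × 4/16 = 25.75
χ² = Σ (O − E)² / E
  agouti: (56 − 57.9375)² / 57.9375 = 0.0648
  black: (20 − 19.3125)² / 19.3125 = 0.0245
  albino: (27 − 25.75)² / 25.75 = 0.0607
χ² = 0.0648 + 0.0245 + 0.0607 = 0.150

0.150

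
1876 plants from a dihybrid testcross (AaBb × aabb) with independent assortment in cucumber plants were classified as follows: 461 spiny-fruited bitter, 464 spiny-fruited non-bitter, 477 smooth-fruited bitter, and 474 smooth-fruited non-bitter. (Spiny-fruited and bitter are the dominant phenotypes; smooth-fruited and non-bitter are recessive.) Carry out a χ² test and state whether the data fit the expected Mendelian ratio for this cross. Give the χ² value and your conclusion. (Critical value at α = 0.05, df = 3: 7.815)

A dihybrid testcross with independent assortment gives a 1:1:1:1 ratio.
Expected counts for N = 1876 under a 1:1:1:1 ratio (total parts = 4):
  spiny-fruited bitter: 1876 × 1/4 = 469
  spiny-fruited non-bitter: 1876 × 1/4 = 469
  smooth-fruited bitter: 1876 × 1/4 = 469
  smooth-fruited non-bitter: 1876 × 1/4 = 469
χ² = Σ (O − E)² / E
  spiny-fruited bitter: (461 − 469)² / 469 = 0.1365
  spiny-fruited non-bitter: (464 − 469)² / 469 = 0.0533
  smooth-fruited bitter: (477 − 469)² / 469 = 0.1365
  smooth-fruited non-bitter: (474 − 469)² / 469 = 0.0533
χ² = 0.1365 + 0.0533 + 0.1365 + 0.0533 = 0.3796 ≈ 0.380
Degrees of freedom = 4 − 1 = 3; critical value at α = 0.05 is 7.815.
Since 0.380 < 7.815, we fail to reject the null hypothesis — the data are consistent with the 1:1:1:1 ratio.

0.380; consistent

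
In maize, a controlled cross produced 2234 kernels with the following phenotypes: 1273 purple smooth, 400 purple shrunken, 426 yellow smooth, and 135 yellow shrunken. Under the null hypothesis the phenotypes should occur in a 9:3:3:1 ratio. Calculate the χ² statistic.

1.338

Under the 9:3:3:1 hypothesis (Σ ratio = 16, N = 2234):
  purple smooth: 2234 × 9/16 = 1256.625
  purple shrunken: 2234 × 3/16 = 418.875
  yellow smooth: 2234 × 3/16 = 418.875
  yellow shrunken: 2234 × 1/16 = 139.625
χ² = Σ (O − E)² / E
  purple smooth: (1273 − 1256.625)² / 1256.625 = 0.2134
  purple shrunken: (400 − 418.875)² / 418.875 = 0.8505
  yellow smooth: (426 − 418.875)² / 418.875 = 0.1212
  yellow shrunken: (135 − 139.625)² / 139.625 = 0.1532
χ² = 0.2134 + 0.8505 + 0.1212 + 0.1532 = 1.3383 ≈ 1.338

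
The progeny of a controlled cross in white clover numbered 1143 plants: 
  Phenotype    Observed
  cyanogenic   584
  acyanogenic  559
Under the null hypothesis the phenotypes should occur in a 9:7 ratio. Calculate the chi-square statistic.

12.349

Total ratio parts = 16. Expected numbers out of 1143:
  cyanogenic: 1143 × 9/16 = 642.9375
  acyanogenic: 1143 × 7/16 = 500.0625
χ² = Σ (O − E)² / E
  cyanogenic: (584 − 642.9375)² / 642.9375 = 5.4027
  acyanogenic: (559 − 500.0625)² / 500.0625 = 6.9464
χ² = 5.4027 + 6.9464 = 12.3491 ≈ 12.349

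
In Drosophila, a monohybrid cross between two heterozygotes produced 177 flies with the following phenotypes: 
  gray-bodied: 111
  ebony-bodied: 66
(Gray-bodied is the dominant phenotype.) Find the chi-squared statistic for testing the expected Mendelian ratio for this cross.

For a monohybrid cross between heterozygotes with complete dominance, the expected phenotypic ratio is 3:1.
The 3:1 ratio has 4 parts, so with N = 177 the expected counts are:
  gray-bodied: 177 × 3/4 = 132.75
  ebony-bodied: 177 × 1/4 = 44.25
χ² = Σ (O − E)² / E
  gray-bodied: (111 − 132.75)² / 132.75 = 3.5636
  ebony-bodied: (66 − 44.25)² / 44.25 = 10.6907
χ² = 3.5636 + 10.6907 = 14.2543 ≈ 14.254

14.254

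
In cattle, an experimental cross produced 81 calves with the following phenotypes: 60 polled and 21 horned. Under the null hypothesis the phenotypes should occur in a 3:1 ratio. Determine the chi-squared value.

0.037

Under the 3:1 hypothesis (Σ ratio = 4, N = 81):
  polled: 81 × 3/4 = 60.75
  horned: 81 × 1/4 = 20.25
χ² = Σ (O − E)² / E
  polled: (60 − 60.75)² / 60.75 = 0.0093
  horned: (21 − 20.25)² / 20.25 = 0.0278
χ² = 0.0093 + 0.0278 = 0.0371 ≈ 0.037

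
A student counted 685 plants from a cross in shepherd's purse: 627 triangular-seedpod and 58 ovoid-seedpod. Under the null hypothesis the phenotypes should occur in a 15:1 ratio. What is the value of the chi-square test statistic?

5.747

Total ratio parts = 16. Expected numbers out of 685:
  triangular-seedpod: 685 × 15/16 = 642.1875
  ovoid-seedpod: 685 × 1/16 = 42.8125
χ² = Σ (O − E)² / E
  triangular-seedpod: (627 − 642.1875)² / 642.1875 = 0.3592
  ovoid-seedpod: (58 − 42.8125)² / 42.8125 = 5.3877
χ² = 0.3592 + 5.3877 = 5.7469 ≈ 5.747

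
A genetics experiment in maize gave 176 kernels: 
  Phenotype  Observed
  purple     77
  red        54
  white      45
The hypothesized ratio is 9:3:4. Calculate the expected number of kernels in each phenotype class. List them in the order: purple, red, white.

Total ratio parts = 16. Expected numbers out of 176:
  purple: 176 × 9/16 = 99
  red: 176 × 3/16 = 33
  white: 176 × 4/16 = 44

99, 33, 44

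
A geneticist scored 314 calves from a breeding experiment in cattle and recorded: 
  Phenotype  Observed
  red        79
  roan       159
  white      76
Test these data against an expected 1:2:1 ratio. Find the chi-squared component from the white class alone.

Total ratio parts = 4. Expected numbers out of 314:
  red: 314 × 1/4 = 78.5
  roan: 314 × 2/4 = 157
  white: 314 × 1/4 = 78.5
Contribution of white: (76 − 78.5)² / 78.5 = 0.0796

0.080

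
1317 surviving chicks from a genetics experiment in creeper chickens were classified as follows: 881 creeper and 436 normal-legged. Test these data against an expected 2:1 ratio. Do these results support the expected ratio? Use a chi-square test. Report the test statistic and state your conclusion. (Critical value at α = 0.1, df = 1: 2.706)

0.031; consistent

Total ratio parts = 3. Expected numbers out of 1317:
  creeper: 1317 × 2/3 = 878
  normal-legged: 1317 × 1/3 = 439
χ² = Σ (O − E)² / E
  creeper: (881 − 878)² / 878 = 0.0103
  normal-legged: (436 − 439)² / 439 = 0.0205
χ² = 0.0103 + 0.0205 = 0.0308 ≈ 0.031
Degrees of freedom = 2 − 1 = 1; critical value at α = 0.1 is 2.706.
Since 0.031 < 2.706, we fail to reject the null hypothesis — the data are consistent with the 2:1 ratio.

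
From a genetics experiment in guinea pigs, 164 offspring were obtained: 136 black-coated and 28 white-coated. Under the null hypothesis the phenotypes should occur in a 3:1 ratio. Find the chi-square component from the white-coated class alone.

Total ratio parts = 4. Expected numbers out of 164:
  black-coated: 164 × 3/4 = 123
  white-coated: 164 × 1/4 = 41
Contribution of white-coated: (28 − 41)² / 41 = 4.1220

4.122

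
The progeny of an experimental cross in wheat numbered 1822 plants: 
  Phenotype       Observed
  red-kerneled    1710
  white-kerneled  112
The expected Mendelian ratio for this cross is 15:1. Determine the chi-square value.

Expected counts for N = 1822 under a 15:1 ratio (total parts = 16):
  red-kerneled: 1822 × 15/16 = 1708.125
  white-kerneled: 1822 × 1/16 = 113.875
χ² = Σ (O − E)² / E
  red-kerneled: (1710 − 1708.125)² / 1708.125 = 0.0021
  white-kerneled: (112 − 113.875)² / 113.875 = 0.0309
χ² = 0.0021 + 0.0309 = 0.033

0.033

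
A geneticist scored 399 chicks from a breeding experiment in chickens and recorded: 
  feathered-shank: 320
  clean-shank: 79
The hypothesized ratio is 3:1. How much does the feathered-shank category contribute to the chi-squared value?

Total ratio parts = 4. Expected numbers out of 399:
  feathered-shank: 399 × 3/4 = 299.25
  clean-shank: 399 × 1/4 = 99.75
Contribution of feathered-shank: (320 − 299.25)² / 299.25 = 1.4388

1.439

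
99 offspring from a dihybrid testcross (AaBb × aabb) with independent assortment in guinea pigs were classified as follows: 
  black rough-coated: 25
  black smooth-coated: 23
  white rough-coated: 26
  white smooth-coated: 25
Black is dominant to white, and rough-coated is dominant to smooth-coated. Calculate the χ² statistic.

A dihybrid testcross with independent assortment gives a 1:1:1:1 ratio.
Expected counts for N = 99 under a 1:1:1:1 ratio (total parts = 4):
  black rough-coated: 99 × 1/4 = 24.75
  black smooth-coated: 99 × 1/4 = 24.75
  white rough-coated: 99 × 1/4 = 24.75
  white smooth-coated: 99 × 1/4 = 24.75
χ² = Σ (O − E)² / E
  black rough-coated: (25 − 24.75)² / 24.75 = 0.0025
  black smooth-coated: (23 − 24.75)² / 24.75 = 0.1237
  white rough-coated: (26 − 24.75)² / 24.75 = 0.0631
  white smooth-coated: (25 − 24.75)² / 24.75 = 0.0025
χ² = 0.0025 + 0.1237 + 0.0631 + 0.0025 = 0.1918 ≈ 0.192

0.192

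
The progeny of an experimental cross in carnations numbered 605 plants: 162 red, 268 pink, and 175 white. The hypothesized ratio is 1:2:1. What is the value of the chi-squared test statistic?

Total ratio parts = 4. Expected numbers out of 605:
  red: 605 × 1/4 = 151.25
  pink: 605 × 2/4 = 302.5
  white: 605 × 1/4 = 151.25
χ² = Σ (O − E)² / E
  red: (162 − 151.25)² / 151.25 = 0.7640
  pink: (268 − 302.5)² / 302.5 = 3.9347
  white: (175 − 151.25)² / 151.25 = 3.7293
χ² = 0.7640 + 3.9347 + 3.7293 = 8.428

8.428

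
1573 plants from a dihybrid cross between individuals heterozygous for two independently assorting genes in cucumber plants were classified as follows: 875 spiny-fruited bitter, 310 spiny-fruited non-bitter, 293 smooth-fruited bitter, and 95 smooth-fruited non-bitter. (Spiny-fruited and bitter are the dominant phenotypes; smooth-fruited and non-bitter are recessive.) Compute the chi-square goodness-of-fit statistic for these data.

1.002

A dihybrid F₂ with independent assortment and complete dominance at both loci gives a 9:3:3:1 phenotypic ratio.
Total ratio parts = 16. Expected numbers out of 1573:
  spiny-fruited bitter: 1573 × 9/16 = 884.8125
  spiny-fruited non-bitter: 1573 × 3/16 = 294.9375
  smooth-fruited bitter: 1573 × 3/16 = 294.9375
  smooth-fruited non-bitter: 1573 × 1/16 = 98.3125
χ² = Σ (O − E)² / E
  spiny-fruited bitter: (875 − 884.8125)² / 884.8125 = 0.1088
  spiny-fruited non-bitter: (310 − 294.9375)² / 294.9375 = 0.7692
  smooth-fruited bitter: (293 − 294.9375)² / 294.9375 = 0.0127
  smooth-fruited non-bitter: (95 − 98.3125)² / 98.3125 = 0.1116
χ² = 0.1088 + 0.7692 + 0.0127 + 0.1116 = 1.0023 ≈ 1.002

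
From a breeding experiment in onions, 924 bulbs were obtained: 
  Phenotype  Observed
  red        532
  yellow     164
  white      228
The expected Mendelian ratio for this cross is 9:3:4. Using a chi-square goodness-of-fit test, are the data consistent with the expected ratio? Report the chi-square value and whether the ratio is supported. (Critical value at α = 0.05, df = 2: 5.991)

The 9:3:4 ratio has 16 parts, so with N = 924 the expected counts are:
  red: 924 × 9/16 = 519.75
  yellow: 924 × 3/16 = 173.25
  white: 924 × 4/16 = 231
χ² = Σ (O − E)² / E
  red: (532 − 519.75)² / 519.75 = 0.2887
  yellow: (164 − 173.25)² / 173.25 = 0.4939
  white: (228 − 231)² / 231 = 0.0390
χ² = 0.2887 + 0.4939 + 0.0390 = 0.8216 ≈ 0.822
Degrees of freedom = 3 − 1 = 2; critical value at α = 0.05 is 5.991.
Since 0.822 < 5.991, we fail to reject the null hypothesis — the data are consistent with the 9:3:4 ratio.

0.822; consistent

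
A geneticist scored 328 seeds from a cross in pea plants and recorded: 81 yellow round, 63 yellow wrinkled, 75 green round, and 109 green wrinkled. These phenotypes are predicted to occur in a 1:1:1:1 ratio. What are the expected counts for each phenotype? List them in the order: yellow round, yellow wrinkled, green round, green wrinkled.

Total ratio parts = 4. Expected numbers out of 328:
  yellow round: 328 × 1/4 = 82
  yellow wrinkled: 328 × 1/4 = 82
  green round: 328 × 1/4 = 82
  green wrinkled: 328 × 1/4 = 82

82, 82, 82, 82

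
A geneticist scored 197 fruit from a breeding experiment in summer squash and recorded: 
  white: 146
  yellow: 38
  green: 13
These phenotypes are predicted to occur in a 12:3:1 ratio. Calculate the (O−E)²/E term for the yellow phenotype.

0.031

Expected counts for N = 197 under a 12:3:1 ratio (total parts = 16):
  white: 197 × 12/16 = 147.75
  yellow: 197 × 3/16 = 36.9375
  green: 197 × 1/16 = 12.3125
Contribution of yellow: (38 − 36.9375)² / 36.9375 = 0.0306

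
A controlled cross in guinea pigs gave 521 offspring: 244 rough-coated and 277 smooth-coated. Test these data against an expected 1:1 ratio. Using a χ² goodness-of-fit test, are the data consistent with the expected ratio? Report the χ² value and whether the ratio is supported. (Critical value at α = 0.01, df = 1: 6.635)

Expected counts for N = 521 under a 1:1 ratio (total parts = 2):
  rough-coated: 521 × 1/2 = 260.5
  smooth-coated: 521 × 1/2 = 260.5
χ² = Σ (O − E)² / E
  rough-coated: (244 − 260.5)² / 260.5 = 1.0451
  smooth-coated: (277 − 260.5)² / 260.5 = 1.0451
χ² = 1.0451 + 1.0451 = 2.0902 ≈ 2.090
Degrees of freedom = 2 − 1 = 1; critical value at α = 0.01 is 6.635.
Since 2.090 < 6.635, we fail to reject the null hypothesis — the data are consistent with the 1:1 ratio.

2.090; consistent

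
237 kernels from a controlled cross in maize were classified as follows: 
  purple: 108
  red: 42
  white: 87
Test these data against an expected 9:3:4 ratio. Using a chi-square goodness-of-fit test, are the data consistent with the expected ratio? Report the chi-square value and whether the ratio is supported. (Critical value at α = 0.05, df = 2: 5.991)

Expected counts for N = 237 under a 9:3:4 ratio (total parts = 16):
  purple: 237 × 9/16 = 133.3125
  red: 237 × 3/16 = 44.4375
  white: 237 × 4/16 = 59.25
χ² = Σ (O − E)² / E
  purple: (108 − 133.3125)² / 133.3125 = 4.8062
  red: (42 − 44.4375)² / 44.4375 = 0.1337
  white: (87 − 59.25)² / 59.25 = 12.9968
χ² = 4.8062 + 0.1337 + 12.9968 = 17.9367 ≈ 17.937
Degrees of freedom = 3 − 1 = 2; critical value at α = 0.05 is 5.991.
Since 17.937 > 5.991, we reject the null hypothesis — the data do not fit the 9:3:4 ratio.

17.937; not consistent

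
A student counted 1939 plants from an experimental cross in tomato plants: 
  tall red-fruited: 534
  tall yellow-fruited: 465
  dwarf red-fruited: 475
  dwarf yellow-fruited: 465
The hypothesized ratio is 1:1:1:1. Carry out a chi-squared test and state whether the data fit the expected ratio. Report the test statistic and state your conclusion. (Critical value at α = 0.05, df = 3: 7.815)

6.809; consistent

Under the 1:1:1:1 hypothesis (Σ ratio = 4, N = 1939):
  tall red-fruited: 1939 × 1/4 = 484.75
  tall yellow-fruited: 1939 × 1/4 = 484.75
  dwarf red-fruited: 1939 × 1/4 = 484.75
  dwarf yellow-fruited: 1939 × 1/4 = 484.75
χ² = Σ (O − E)² / E
  tall red-fruited: (534 − 484.75)² / 484.75 = 5.0037
  tall yellow-fruited: (465 − 484.75)² / 484.75 = 0.8047
  dwarf red-fruited: (475 − 484.75)² / 484.75 = 0.1961
  dwarf yellow-fruited: (465 − 484.75)² / 484.75 = 0.8047
χ² = 5.0037 + 0.8047 + 0.1961 + 0.8047 = 6.8092 ≈ 6.809
Degrees of freedom = 4 − 1 = 3; critical value at α = 0.05 is 7.815.
Since 6.809 < 7.815, we fail to reject the null hypothesis — the data are consistent with the 1:1:1:1 ratio.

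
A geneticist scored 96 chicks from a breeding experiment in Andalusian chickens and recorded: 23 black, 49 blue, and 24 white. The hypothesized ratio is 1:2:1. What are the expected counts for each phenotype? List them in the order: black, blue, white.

24, 48, 24

Under the 1:2:1 hypothesis (Σ ratio = 4, N = 96):
  black: 96 × 1/4 = 24
  blue: 96 × 2/4 = 48
  white: 96 × 1/4 = 24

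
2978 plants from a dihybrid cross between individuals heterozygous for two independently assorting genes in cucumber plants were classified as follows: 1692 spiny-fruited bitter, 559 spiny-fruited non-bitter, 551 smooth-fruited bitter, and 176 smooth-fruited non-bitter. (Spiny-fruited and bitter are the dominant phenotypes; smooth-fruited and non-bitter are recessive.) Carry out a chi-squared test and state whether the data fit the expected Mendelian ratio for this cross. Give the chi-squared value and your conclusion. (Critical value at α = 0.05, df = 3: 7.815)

0.819; consistent

A dihybrid F₂ with independent assortment and complete dominance at both loci gives a 9:3:3:1 phenotypic ratio.
Expected counts for N = 2978 under a 9:3:3:1 ratio (total parts = 16):
  spiny-fruited bitter: 2978 × 9/16 = 1675.125
  spiny-fruited non-bitter: 2978 × 3/16 = 558.375
  smooth-fruited bitter: 2978 × 3/16 = 558.375
  smooth-fruited non-bitter: 2978 × 1/16 = 186.125
χ² = Σ (O − E)² / E
  spiny-fruited bitter: (1692 − 1675.125)² / 1675.125 = 0.1700
  spiny-fruited non-bitter: (559 − 558.375)² / 558.375 = 0.0007
  smooth-fruited bitter: (551 − 558.375)² / 558.375 = 0.0974
  smooth-fruited non-bitter: (176 − 186.125)² / 186.125 = 0.5508
χ² = 0.1700 + 0.0007 + 0.0974 + 0.5508 = 0.8189 ≈ 0.819
Degrees of freedom = 4 − 1 = 3; critical value at α = 0.05 is 7.815.
Since 0.819 < 7.815, we fail to reject the null hypothesis — the data are consistent with the 9:3:3:1 ratio.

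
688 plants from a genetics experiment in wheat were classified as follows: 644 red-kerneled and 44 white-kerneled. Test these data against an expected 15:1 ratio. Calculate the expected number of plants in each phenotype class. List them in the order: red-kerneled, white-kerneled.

Total ratio parts = 16. Expected numbers out of 688:
  red-kerneled: 688 × 15/16 = 645
  white-kerneled: 688 × 1/16 = 43

645, 43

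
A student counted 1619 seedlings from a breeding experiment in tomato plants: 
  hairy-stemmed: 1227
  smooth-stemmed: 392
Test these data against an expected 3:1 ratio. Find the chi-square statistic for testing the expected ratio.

0.536

Total ratio parts = 4. Expected numbers out of 1619:
  hairy-stemmed: 1619 × 3/4 = 1214.25
  smooth-stemmed: 1619 × 1/4 = 404.75
χ² = Σ (O − E)² / E
  hairy-stemmed: (1227 − 1214.25)² / 1214.25 = 0.1339
  smooth-stemmed: (392 − 404.75)² / 404.75 = 0.4016
χ² = 0.1339 + 0.4016 = 0.5355 ≈ 0.536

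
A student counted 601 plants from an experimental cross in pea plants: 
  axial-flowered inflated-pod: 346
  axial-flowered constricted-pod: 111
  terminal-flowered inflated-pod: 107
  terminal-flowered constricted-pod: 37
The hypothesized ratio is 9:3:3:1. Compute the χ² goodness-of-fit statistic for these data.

Under the 9:3:3:1 hypothesis (Σ ratio = 16, N = 601):
  axial-flowered inflated-pod: 601 × 9/16 = 338.0625
  axial-flowered constricted-pod: 601 × 3/16 = 112.6875
  terminal-flowered inflated-pod: 601 × 3/16 = 112.6875
  terminal-flowered constricted-pod: 601 × 1/16 = 37.5625
χ² = Σ (O − E)² / E
  axial-flowered inflated-pod: (346 − 338.0625)² / 338.0625 = 0.1864
  axial-flowered constricted-pod: (111 − 112.6875)² / 112.6875 = 0.0253
  terminal-flowered inflated-pod: (107 − 112.6875)² / 112.6875 = 0.2871
  terminal-flowered constricted-pod: (37 − 37.5625)² / 37.5625 = 0.0084
χ² = 0.1864 + 0.0253 + 0.2871 + 0.0084 = 0.5072 ≈ 0.507

0.507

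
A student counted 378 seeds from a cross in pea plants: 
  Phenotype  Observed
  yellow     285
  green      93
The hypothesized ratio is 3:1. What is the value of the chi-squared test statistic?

Under the 3:1 hypothesis (Σ ratio = 4, N = 378):
  yellow: 378 × 3/4 = 283.5
  green: 378 × 1/4 = 94.5
χ² = Σ (O − E)² / E
  yellow: (285 − 283.5)² / 283.5 = 0.0079
  green: (93 − 94.5)² / 94.5 = 0.0238
χ² = 0.0079 + 0.0238 = 0.0317 ≈ 0.032

0.032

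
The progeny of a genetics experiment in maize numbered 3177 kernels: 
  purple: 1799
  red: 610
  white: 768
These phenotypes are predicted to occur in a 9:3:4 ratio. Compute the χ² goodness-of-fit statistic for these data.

1.291

Expected counts for N = 3177 under a 9:3:4 ratio (total parts = 16):
  purple: 3177 × 9/16 = 1787.0625
  red: 3177 × 3/16 = 595.6875
  white: 3177 × 4/16 = 794.25
χ² = Σ (O − E)² / E
  purple: (1799 − 1787.0625)² / 1787.0625 = 0.0797
  red: (610 − 595.6875)² / 595.6875 = 0.3439
  white: (768 − 794.25)² / 794.25 = 0.8676
χ² = 0.0797 + 0.3439 + 0.8676 = 1.2912 ≈ 1.291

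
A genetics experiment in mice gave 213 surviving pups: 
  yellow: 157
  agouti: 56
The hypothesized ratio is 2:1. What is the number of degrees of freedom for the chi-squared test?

1

A goodness-of-fit test with 2 phenotype classes has df = 2 − 1 = 1.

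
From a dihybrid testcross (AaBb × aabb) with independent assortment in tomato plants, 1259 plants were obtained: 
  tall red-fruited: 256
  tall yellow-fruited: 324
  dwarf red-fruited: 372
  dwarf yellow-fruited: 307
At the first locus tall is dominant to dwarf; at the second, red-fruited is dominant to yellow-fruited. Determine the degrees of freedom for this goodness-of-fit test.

A dihybrid testcross with independent assortment gives a 1:1:1:1 ratio.
A goodness-of-fit test with 4 phenotype classes has df = 4 − 1 = 3.

3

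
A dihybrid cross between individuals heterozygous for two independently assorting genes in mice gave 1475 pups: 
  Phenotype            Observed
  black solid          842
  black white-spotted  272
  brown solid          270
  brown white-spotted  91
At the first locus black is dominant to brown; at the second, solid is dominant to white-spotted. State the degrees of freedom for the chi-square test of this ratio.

A dihybrid F₂ with independent assortment and complete dominance at both loci gives a 9:3:3:1 phenotypic ratio.
A goodness-of-fit test with 4 phenotype classes has df = 4 − 1 = 3.

3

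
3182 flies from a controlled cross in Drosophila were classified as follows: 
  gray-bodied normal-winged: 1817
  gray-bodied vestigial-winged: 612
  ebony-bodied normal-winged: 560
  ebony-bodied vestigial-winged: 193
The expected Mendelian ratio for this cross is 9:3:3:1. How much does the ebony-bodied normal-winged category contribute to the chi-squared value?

Under the 9:3:3:1 hypothesis (Σ ratio = 16, N = 3182):
  gray-bodied normal-winged: 3182 × 9/16 = 1789.875
  gray-bodied vestigial-winged: 3182 × 3/16 = 596.625
  ebony-bodied normal-winged: 3182 × 3/16 = 596.625
  ebony-bodied vestigial-winged: 3182 × 1/16 = 198.875
Contribution of ebony-bodied normal-winged: (560 − 596.625)² / 596.625 = 2.2483

2.248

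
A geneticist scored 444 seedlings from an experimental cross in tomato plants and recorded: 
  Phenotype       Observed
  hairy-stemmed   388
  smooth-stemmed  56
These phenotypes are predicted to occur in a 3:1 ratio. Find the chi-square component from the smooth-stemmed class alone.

Total ratio parts = 4. Expected numbers out of 444:
  hairy-stemmed: 444 × 3/4 = 333
  smooth-stemmed: 444 × 1/4 = 111
Contribution of smooth-stemmed: (56 − 111)² / 111 = 27.2523

27.252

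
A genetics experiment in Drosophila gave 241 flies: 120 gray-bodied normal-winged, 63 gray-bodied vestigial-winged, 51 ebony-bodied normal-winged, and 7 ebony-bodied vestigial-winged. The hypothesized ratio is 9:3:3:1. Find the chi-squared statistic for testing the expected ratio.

Total ratio parts = 16. Expected numbers out of 241:
  gray-bodied normal-winged: 241 × 9/16 = 135.5625
  gray-bodied vestigial-winged: 241 × 3/16 = 45.1875
  ebony-bodied normal-winged: 241 × 3/16 = 45.1875
  ebony-bodied vestigial-winged: 241 × 1/16 = 15.0625
χ² = Σ (O − E)² / E
  gray-bodied normal-winged: (120 − 135.5625)² / 135.5625 = 1.7866
  gray-bodied vestigial-winged: (63 − 45.1875)² / 45.1875 = 7.0215
  ebony-bodied normal-winged: (51 − 45.1875)² / 45.1875 = 0.7477
  ebony-bodied vestigial-winged: (7 − 15.0625)² / 15.0625 = 4.3156
χ² = 1.7866 + 7.0215 + 0.7477 + 4.3156 = 13.8714 ≈ 13.871

13.871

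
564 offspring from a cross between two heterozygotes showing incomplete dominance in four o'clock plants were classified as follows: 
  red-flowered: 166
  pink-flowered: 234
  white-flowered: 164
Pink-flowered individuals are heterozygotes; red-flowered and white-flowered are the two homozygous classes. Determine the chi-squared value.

With incomplete dominance, a heterozygote × heterozygote cross gives a 1:2:1 phenotypic ratio.
Expected counts for N = 564 under a 1:2:1 ratio (total parts = 4):
  red-flowered: 564 × 1/4 = 141
  pink-flowered: 564 × 2/4 = 282
  white-flowered: 564 × 1/4 = 141
χ² = Σ (O − E)² / E
  red-flowered: (166 − 141)² / 141 = 4.4326
  pink-flowered: (234 − 282)² / 282 = 8.1702
  white-flowered: (164 − 141)² / 141 = 3.7518
χ² = 4.4326 + 8.1702 + 3.7518 = 16.3546 ≈ 16.355

16.355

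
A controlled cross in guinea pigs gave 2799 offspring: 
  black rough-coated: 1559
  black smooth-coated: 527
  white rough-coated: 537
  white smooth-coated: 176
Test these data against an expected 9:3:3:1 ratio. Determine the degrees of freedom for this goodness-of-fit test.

3

A goodness-of-fit test with 4 phenotype classes has df = 4 − 1 = 3.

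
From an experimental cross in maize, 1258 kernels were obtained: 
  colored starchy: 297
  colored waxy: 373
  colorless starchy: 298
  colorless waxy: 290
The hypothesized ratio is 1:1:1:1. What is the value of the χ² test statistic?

Under the 1:1:1:1 hypothesis (Σ ratio = 4, N = 1258):
  colored starchy: 1258 × 1/4 = 314.5
  colored waxy: 1258 × 1/4 = 314.5
  colorless starchy: 1258 × 1/4 = 314.5
  colorless waxy: 1258 × 1/4 = 314.5
χ² = Σ (O − E)² / E
  colored starchy: (297 − 314.5)² / 314.5 = 0.9738
  colored waxy: (373 − 314.5)² / 314.5 = 10.8816
  colorless starchy: (298 − 314.5)² / 314.5 = 0.8657
  colorless waxy: (290 − 314.5)² / 314.5 = 1.9086
χ² = 0.9738 + 10.8816 + 0.8657 + 1.9086 = 14.6297 ≈ 14.630

14.630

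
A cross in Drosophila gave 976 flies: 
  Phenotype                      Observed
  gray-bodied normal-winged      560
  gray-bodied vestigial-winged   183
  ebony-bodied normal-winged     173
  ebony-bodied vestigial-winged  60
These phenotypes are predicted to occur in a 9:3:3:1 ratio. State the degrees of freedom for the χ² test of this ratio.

A goodness-of-fit test with 4 phenotype classes has df = 4 − 1 = 3.

3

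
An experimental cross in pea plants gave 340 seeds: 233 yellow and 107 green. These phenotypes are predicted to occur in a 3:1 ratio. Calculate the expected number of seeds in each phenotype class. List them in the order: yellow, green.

The 3:1 ratio has 4 parts, so with N = 340 the expected counts are:
  yellow: 340 × 3/4 = 255
  green: 340 × 1/4 = 85

255, 85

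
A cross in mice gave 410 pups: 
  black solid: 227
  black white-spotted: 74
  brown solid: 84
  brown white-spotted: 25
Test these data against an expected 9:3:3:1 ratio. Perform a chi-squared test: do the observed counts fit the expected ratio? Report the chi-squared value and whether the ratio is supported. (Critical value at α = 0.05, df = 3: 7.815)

0.840; consistent

Under the 9:3:3:1 hypothesis (Σ ratio = 16, N = 410):
  black solid: 410 × 9/16 = 230.625
  black white-spotted: 410 × 3/16 = 76.875
  brown solid: 410 × 3/16 = 76.875
  brown white-spotted: 410 × 1/16 = 25.625
χ² = Σ (O − E)² / E
  black solid: (227 − 230.625)² / 230.625 = 0.0570
  black white-spotted: (74 − 76.875)² / 76.875 = 0.1075
  brown solid: (84 − 76.875)² / 76.875 = 0.6604
  brown white-spotted: (25 − 25.625)² / 25.625 = 0.0152
χ² = 0.0570 + 0.1075 + 0.6604 + 0.0152 = 0.8401 ≈ 0.840
Degrees of freedom = 4 − 1 = 3; critical value at α = 0.05 is 7.815.
Since 0.840 < 7.815, we fail to reject the null hypothesis — the data are consistent with the 9:3:3:1 ratio.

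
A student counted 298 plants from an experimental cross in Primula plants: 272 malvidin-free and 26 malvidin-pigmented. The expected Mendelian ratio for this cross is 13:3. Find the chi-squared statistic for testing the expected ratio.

Expected counts for N = 298 under a 13:3 ratio (total parts = 16):
  malvidin-free: 298 × 13/16 = 242.125
  malvidin-pigmented: 298 × 3/16 = 55.875
χ² = Σ (O − E)² / E
  malvidin-free: (272 − 242.125)² / 242.125 = 3.6862
  malvidin-pigmented: (26 − 55.875)² / 55.875 = 15.9734
χ² = 3.6862 + 15.9734 = 19.6596 ≈ 19.660

19.660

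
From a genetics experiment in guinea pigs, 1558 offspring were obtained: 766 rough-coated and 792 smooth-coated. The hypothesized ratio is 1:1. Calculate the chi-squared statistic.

0.434

Total ratio parts = 2. Expected numbers out of 1558:
  rough-coated: 1558 × 1/2 = 779
  smooth-coated: 1558 × 1/2 = 779
χ² = Σ (O − E)² / E
  rough-coated: (766 − 779)² / 779 = 0.2169
  smooth-coated: (792 − 779)² / 779 = 0.2169
χ² = 0.2169 + 0.2169 = 0.4338 ≈ 0.434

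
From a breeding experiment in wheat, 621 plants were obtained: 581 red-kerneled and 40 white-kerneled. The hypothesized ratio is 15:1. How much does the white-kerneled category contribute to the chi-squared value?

Under the 15:1 hypothesis (Σ ratio = 16, N = 621):
  red-kerneled: 621 × 15/16 = 582.1875
  white-kerneled: 621 × 1/16 = 38.8125
Contribution of white-kerneled: (40 − 38.8125)² / 38.8125 = 0.0363

0.036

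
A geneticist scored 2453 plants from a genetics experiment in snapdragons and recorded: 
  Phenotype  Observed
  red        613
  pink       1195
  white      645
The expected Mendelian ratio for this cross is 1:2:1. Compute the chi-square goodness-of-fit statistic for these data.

The 1:2:1 ratio has 4 parts, so with N = 2453 the expected counts are:
  red: 2453 × 1/4 = 613.25
  pink: 2453 × 2/4 = 1226.5
  white: 2453 × 1/4 = 613.25
χ² = Σ (O − E)² / E
  red: (613 − 613.25)² / 613.25 = 0.0001
  pink: (1195 − 1226.5)² / 1226.5 = 0.8090
  white: (645 − 613.25)² / 613.25 = 1.6438
χ² = 0.0001 + 0.8090 + 1.6438 = 2.4529 ≈ 2.453

2.453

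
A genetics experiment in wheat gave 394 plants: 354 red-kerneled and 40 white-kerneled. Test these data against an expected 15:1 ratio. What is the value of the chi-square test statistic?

Expected counts for N = 394 under a 15:1 ratio (total parts = 16):
  red-kerneled: 394 × 15/16 = 369.375
  white-kerneled: 394 × 1/16 = 24.625
χ² = Σ (O − E)² / E
  red-kerneled: (354 − 369.375)² / 369.375 = 0.6400
  white-kerneled: (40 − 24.625)² / 24.625 = 9.5996
χ² = 0.6400 + 9.5996 = 10.2396 ≈ 10.240

10.240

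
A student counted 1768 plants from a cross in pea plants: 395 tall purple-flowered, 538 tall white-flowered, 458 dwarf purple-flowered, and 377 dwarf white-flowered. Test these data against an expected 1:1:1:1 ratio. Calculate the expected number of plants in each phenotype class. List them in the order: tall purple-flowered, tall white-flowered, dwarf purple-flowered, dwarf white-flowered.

442, 442, 442, 442

Expected counts for N = 1768 under a 1:1:1:1 ratio (total parts = 4):
  tall purple-flowered: 1768 × 1/4 = 442
  tall white-flowered: 1768 × 1/4 = 442
  dwarf purple-flowered: 1768 × 1/4 = 442
  dwarf white-flowered: 1768 × 1/4 = 442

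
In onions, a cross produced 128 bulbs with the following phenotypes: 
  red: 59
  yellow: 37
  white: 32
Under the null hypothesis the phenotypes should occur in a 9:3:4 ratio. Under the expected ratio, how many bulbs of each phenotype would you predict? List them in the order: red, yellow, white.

Under the 9:3:4 hypothesis (Σ ratio = 16, N = 128):
  red: 128 × 9/16 = 72
  yellow: 128 × 3/16 = 24
  white: 128 × 4/16 = 32

72, 24, 32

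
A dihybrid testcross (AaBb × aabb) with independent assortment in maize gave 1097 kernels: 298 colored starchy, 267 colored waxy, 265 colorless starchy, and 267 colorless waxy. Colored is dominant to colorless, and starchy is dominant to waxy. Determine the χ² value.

A dihybrid testcross with independent assortment gives a 1:1:1:1 ratio.
Under the 1:1:1:1 hypothesis (Σ ratio = 4, N = 1097):
  colored starchy: 1097 × 1/4 = 274.25
  colored waxy: 1097 × 1/4 = 274.25
  colorless starchy: 1097 × 1/4 = 274.25
  colorless waxy: 1097 × 1/4 = 274.25
χ² = Σ (O − E)² / E
  colored starchy: (298 − 274.25)² / 274.25 = 2.0567
  colored waxy: (267 − 274.25)² / 274.25 = 0.1917
  colorless starchy: (265 − 274.25)² / 274.25 = 0.3120
  colorless waxy: (267 − 274.25)² / 274.25 = 0.1917
χ² = 2.0567 + 0.1917 + 0.3120 + 0.1917 = 2.7521 ≈ 2.752

2.752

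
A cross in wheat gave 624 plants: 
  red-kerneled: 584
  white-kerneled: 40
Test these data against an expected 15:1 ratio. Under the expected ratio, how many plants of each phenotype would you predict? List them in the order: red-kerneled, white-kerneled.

Expected counts for N = 624 under a 15:1 ratio (total parts = 16):
  red-kerneled: 624 × 15/16 = 585
  white-kerneled: 624 × 1/16 = 39

585, 39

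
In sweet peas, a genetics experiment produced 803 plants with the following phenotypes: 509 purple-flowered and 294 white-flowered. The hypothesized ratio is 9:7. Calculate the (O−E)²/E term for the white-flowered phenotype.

9.350

Total ratio parts = 16. Expected numbers out of 803:
  purple-flowered: 803 × 9/16 = 451.6875
  white-flowered: 803 × 7/16 = 351.3125
Contribution of white-flowered: (294 − 351.3125)² / 351.3125 = 9.3499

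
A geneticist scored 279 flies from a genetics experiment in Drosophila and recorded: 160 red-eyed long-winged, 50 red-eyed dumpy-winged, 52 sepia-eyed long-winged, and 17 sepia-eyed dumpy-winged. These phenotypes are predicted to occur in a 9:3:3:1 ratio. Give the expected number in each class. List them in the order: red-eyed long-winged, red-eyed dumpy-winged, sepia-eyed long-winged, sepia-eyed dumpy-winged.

156.9375, 52.3125, 52.3125, 17.4375

The 9:3:3:1 ratio has 16 parts, so with N = 279 the expected counts are:
  red-eyed long-winged: 279 × 9/16 = 156.9375
  red-eyed dumpy-winged: 279 × 3/16 = 52.3125
  sepia-eyed long-winged: 279 × 3/16 = 52.3125
  sepia-eyed dumpy-winged: 279 × 1/16 = 17.4375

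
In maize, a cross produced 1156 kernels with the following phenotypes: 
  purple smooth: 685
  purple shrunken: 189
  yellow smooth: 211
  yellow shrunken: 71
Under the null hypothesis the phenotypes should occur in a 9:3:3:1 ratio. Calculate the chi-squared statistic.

The 9:3:3:1 ratio has 16 parts, so with N = 1156 the expected counts are:
  purple smooth: 1156 × 9/16 = 650.25
  purple shrunken: 1156 × 3/16 = 216.75
  yellow smooth: 1156 × 3/16 = 216.75
  yellow shrunken: 1156 × 1/16 = 72.25
χ² = Σ (O − E)² / E
  purple smooth: (685 − 650.25)² / 650.25 = 1.8571
  purple shrunken: (189 − 216.75)² / 216.75 = 3.5528
  yellow smooth: (211 − 216.75)² / 216.75 = 0.1525
  yellow shrunken: (71 − 72.25)² / 72.25 = 0.0216
χ² = 1.8571 + 3.5528 + 0.1525 + 0.0216 = 5.584

5.584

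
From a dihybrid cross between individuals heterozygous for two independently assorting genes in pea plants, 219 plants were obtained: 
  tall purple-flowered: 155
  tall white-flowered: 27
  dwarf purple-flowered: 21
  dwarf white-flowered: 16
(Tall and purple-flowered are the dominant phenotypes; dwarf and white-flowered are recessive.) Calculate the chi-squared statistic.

A dihybrid F₂ with independent assortment and complete dominance at both loci gives a 9:3:3:1 phenotypic ratio.
Expected counts for N = 219 under a 9:3:3:1 ratio (total parts = 16):
  tall purple-flowered: 219 × 9/16 = 123.1875
  tall white-flowered: 219 × 3/16 = 41.0625
  dwarf purple-flowered: 219 × 3/16 = 41.0625
  dwarf white-flowered: 219 × 1/16 = 13.6875
χ² = Σ (O − E)² / E
  tall purple-flowered: (155 − 123.1875)² / 123.1875 = 8.2154
  tall white-flowered: (27 − 41.0625)² / 41.0625 = 4.8159
  dwarf purple-flowered: (21 − 41.0625)² / 41.0625 = 9.8022
  dwarf white-flowered: (16 − 13.6875)² / 13.6875 = 0.3907
χ² = 8.2154 + 4.8159 + 9.8022 + 0.3907 = 23.2242 ≈ 23.224

23.224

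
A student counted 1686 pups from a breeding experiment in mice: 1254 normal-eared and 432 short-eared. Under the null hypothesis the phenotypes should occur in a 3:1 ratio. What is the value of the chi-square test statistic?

Under the 3:1 hypothesis (Σ ratio = 4, N = 1686):
  normal-eared: 1686 × 3/4 = 1264.5
  short-eared: 1686 × 1/4 = 421.5
χ² = Σ (O − E)² / E
  normal-eared: (1254 − 1264.5)² / 1264.5 = 0.0872
  short-eared: (432 − 421.5)² / 421.5 = 0.2616
χ² = 0.0872 + 0.2616 = 0.3488 ≈ 0.349

0.349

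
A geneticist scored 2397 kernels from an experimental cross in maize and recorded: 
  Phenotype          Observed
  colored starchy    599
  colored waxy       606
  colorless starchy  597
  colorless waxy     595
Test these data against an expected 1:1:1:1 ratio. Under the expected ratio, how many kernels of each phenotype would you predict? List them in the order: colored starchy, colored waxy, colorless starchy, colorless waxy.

599.25, 599.25, 599.25, 599.25

Total ratio parts = 4. Expected numbers out of 2397:
  colored starchy: 2397 × 1/4 = 599.25
  colored waxy: 2397 × 1/4 = 599.25
  colorless starchy: 2397 × 1/4 = 599.25
  colorless waxy: 2397 × 1/4 = 599.25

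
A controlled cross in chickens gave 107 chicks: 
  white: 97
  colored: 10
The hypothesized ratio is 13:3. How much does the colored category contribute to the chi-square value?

Total ratio parts = 16. Expected numbers out of 107:
  white: 107 × 13/16 = 86.9375
  colored: 107 × 3/16 = 20.0625
Contribution of colored: (10 − 20.0625)² / 20.0625 = 5.0469

5.047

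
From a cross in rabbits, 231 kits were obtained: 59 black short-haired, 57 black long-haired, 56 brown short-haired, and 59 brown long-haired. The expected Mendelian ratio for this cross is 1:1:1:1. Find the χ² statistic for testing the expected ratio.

0.117

Under the 1:1:1:1 hypothesis (Σ ratio = 4, N = 231):
  black short-haired: 231 × 1/4 = 57.75
  black long-haired: 231 × 1/4 = 57.75
  brown short-haired: 231 × 1/4 = 57.75
  brown long-haired: 231 × 1/4 = 57.75
χ² = Σ (O − E)² / E
  black short-haired: (59 − 57.75)² / 57.75 = 0.0271
  black long-haired: (57 − 57.75)² / 57.75 = 0.0097
  brown short-haired: (56 − 57.75)² / 57.75 = 0.0530
  brown long-haired: (59 − 57.75)² / 57.75 = 0.0271
χ² = 0.0271 + 0.0097 + 0.0530 + 0.0271 = 0.1169 ≈ 0.117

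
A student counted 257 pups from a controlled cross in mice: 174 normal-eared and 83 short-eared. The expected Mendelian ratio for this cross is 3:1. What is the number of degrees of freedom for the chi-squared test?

1

A goodness-of-fit test with 2 phenotype classes has df = 2 − 1 = 1.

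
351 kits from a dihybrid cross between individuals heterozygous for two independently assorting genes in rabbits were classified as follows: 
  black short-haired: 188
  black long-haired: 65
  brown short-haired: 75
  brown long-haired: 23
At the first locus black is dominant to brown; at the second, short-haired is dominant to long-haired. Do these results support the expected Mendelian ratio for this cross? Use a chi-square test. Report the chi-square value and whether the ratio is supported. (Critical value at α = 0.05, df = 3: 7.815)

A dihybrid F₂ with independent assortment and complete dominance at both loci gives a 9:3:3:1 phenotypic ratio.
Total ratio parts = 16. Expected numbers out of 351:
  black short-haired: 351 × 9/16 = 197.4375
  black long-haired: 351 × 3/16 = 65.8125
  brown short-haired: 351 × 3/16 = 65.8125
  brown long-haired: 351 × 1/16 = 21.9375
χ² = Σ (O − E)² / E
  black short-haired: (188 − 197.4375)² / 197.4375 = 0.4511
  black long-haired: (65 − 65.8125)² / 65.8125 = 0.0100
  brown short-haired: (75 − 65.8125)² / 65.8125 = 1.2826
  brown long-haired: (23 − 21.9375)² / 21.9375 = 0.0515
χ² = 0.4511 + 0.0100 + 1.2826 + 0.0515 = 1.7952 ≈ 1.795
Degrees of freedom = 4 − 1 = 3; critical value at α = 0.05 is 7.815.
Since 1.795 < 7.815, we fail to reject the null hypothesis — the data are consistent with the 9:3:3:1 ratio.

1.795; consistent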